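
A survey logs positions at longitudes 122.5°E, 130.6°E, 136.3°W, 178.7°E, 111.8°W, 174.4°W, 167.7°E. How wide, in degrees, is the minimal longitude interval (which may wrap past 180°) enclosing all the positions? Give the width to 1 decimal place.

Sort the longitudes: -174.4°, -136.3°, -111.8°, +122.5°, +130.6°, +167.7°, +178.7°.
Eastward gaps between consecutive values (wrapping around): 38.1°, 24.5°, 234.3°, 8.1°, 37.1°, 11.0°, 6.9°.
Largest gap = 234.3° ⇒ minimal covering band is its complement: 360° − 234.3° = 125.7°.
Band runs from +122.5° eastward to -111.8°, crossing the antimeridian.

125.7°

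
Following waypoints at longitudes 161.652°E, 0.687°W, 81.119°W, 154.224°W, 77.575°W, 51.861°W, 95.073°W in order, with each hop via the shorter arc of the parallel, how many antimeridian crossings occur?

0

Leg 1: +161.652° → -0.687°, shortest Δλ = -162.339° (west) — does not cross 180°.
Leg 2: -0.687° → -81.119°, shortest Δλ = -80.432° (west) — does not cross 180°.
Leg 3: -81.119° → -154.224°, shortest Δλ = -73.105° (west) — does not cross 180°.
Leg 4: -154.224° → -77.575°, shortest Δλ = 76.649° (east) — does not cross 180°.
Leg 5: -77.575° → -51.861°, shortest Δλ = 25.714° (east) — does not cross 180°.
Leg 6: -51.861° → -95.073°, shortest Δλ = -43.212° (west) — does not cross 180°.
Total crossings: 0.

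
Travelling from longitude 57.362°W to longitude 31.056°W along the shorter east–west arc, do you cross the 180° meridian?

No

Signed shortest Δλ = ((-31.056 − -57.362 + 180) mod 360) − 180 = 26.306°.
Going east by 26.306° from -57.362° reaches -31.056° without touching 180°.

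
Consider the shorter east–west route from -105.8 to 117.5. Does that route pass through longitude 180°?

Yes

Naïve |117.5 − -105.8| = 223.3° > 180°, so the shorter arc goes the other way round — across 180°.
Signed shortest Δλ = ((117.5 − -105.8 + 180) mod 360) − 180 = -136.7°.
Going west by 136.7° from -105.8° passes through 180° before reaching +117.5°.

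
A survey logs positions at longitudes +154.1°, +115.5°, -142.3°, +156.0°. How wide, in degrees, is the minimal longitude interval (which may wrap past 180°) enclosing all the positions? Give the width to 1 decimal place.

102.2°

Sort the longitudes: -142.3°, +115.5°, +154.1°, +156.0°.
Eastward gaps between consecutive values (wrapping around): 257.8°, 38.6°, 1.9°, 61.7°.
Largest gap = 257.8° ⇒ minimal covering band is its complement: 360° − 257.8° = 102.2°.
Band runs from +115.5° eastward to -142.3°, crossing the antimeridian.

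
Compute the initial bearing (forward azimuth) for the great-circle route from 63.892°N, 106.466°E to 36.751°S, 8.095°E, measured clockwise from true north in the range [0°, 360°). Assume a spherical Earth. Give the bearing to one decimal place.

Δλ = 8.095 − 106.466 = -98.371°.
θ = atan2( sin Δλ · cos φ₂ , cos φ₁ · sin φ₂ − sin φ₁ · cos φ₂ · cos Δλ )
  = atan2(-0.79271, -0.15856) = -101.311° → normalised to [0°, 360°): 258.689°.

258.7°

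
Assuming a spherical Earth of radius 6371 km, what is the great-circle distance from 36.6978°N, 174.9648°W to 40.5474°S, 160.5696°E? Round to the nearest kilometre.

8945 km

Δλ = 160.5696 − -174.9648 = 335.5344°; wrapped into (−180°, 180°]: -24.4656°.
Δφ = -40.5474 − 36.6978 = -77.2452°.
a = sin²(Δφ/2) + cos φ₁ · cos φ₂ · sin²(Δλ/2) = 0.416963.
c = 2·atan2(√a, √(1−a)) = 1.40395 rad → d = 6371·c ≈ 8944.56 km.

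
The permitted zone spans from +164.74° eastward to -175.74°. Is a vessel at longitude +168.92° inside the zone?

Band width going east from +164.74° to -175.74°: ((-175.74 − 164.74) mod 360) = 19.52°.
Offset of +168.92° east of the west edge: ((168.92 − 164.74) mod 360) = 4.18°.
4.18° ≤ 19.52° ⇒ inside.

Yes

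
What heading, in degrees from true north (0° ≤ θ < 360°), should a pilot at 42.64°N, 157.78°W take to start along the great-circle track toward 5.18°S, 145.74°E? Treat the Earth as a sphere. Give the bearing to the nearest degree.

Δλ = 145.74 − -157.78 = 303.52°; wrapped into (−180°, 180°]: -56.48°.
θ = atan2( sin Δλ · cos φ₂ , cos φ₁ · sin φ₂ − sin φ₁ · cos φ₂ · cos Δλ )
  = atan2(-0.83029, -0.43896) = -117.865° → normalised to [0°, 360°): 242.135°.

242°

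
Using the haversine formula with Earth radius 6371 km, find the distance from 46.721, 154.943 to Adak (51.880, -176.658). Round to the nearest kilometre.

2122 km

Δλ = -176.658 − 154.943 = -331.601°; wrapped into (−180°, 180°]: 28.399°.
Δφ = 51.880 − 46.721 = 5.159°.
a = sin²(Δφ/2) + cos φ₁ · cos φ₂ · sin²(Δλ/2) = 0.027490.
c = 2·atan2(√a, √(1−a)) = 0.33314 rad → d = 6371·c ≈ 2122.44 km.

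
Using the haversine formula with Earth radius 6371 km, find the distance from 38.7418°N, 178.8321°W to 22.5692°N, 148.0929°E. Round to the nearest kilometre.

Δλ = 148.0929 − -178.8321 = 326.9250°; wrapped into (−180°, 180°]: -33.0750°.
Δφ = 22.5692 − 38.7418 = -16.1726°.
a = sin²(Δφ/2) + cos φ₁ · cos φ₂ · sin²(Δλ/2) = 0.078142.
c = 2·atan2(√a, √(1−a)) = 0.56663 rad → d = 6371·c ≈ 3609.97 km.

3610 km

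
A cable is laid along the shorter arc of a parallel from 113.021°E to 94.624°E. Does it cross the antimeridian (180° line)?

No

Signed shortest Δλ = ((94.624 − 113.021 + 180) mod 360) − 180 = -18.397°.
Going west by 18.397° from +113.021° reaches +94.624° without touching 180°.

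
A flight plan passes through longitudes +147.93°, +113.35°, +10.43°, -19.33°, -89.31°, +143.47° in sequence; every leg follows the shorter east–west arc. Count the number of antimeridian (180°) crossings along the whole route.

Leg 1: +147.93° → +113.35°, shortest Δλ = -34.58° (west) — does not cross 180°.
Leg 2: +113.35° → +10.43°, shortest Δλ = -102.92° (west) — does not cross 180°.
Leg 3: +10.43° → -19.33°, shortest Δλ = -29.76° (west) — does not cross 180°.
Leg 4: -19.33° → -89.31°, shortest Δλ = -69.98° (west) — does not cross 180°.
Leg 5: -89.31° → +143.47°, shortest Δλ = -127.22° (west) — crosses 180°.
Total crossings: 1.

1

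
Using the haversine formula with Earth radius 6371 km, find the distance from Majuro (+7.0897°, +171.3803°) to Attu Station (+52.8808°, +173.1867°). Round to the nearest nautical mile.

Δλ = 173.1867 − 171.3803 = 1.8064°.
Δφ = 52.8808 − 7.0897 = 45.7911°.
a = sin²(Δφ/2) + cos φ₁ · cos φ₂ · sin²(Δλ/2) = 0.151511.
c = 2·atan2(√a, √(1−a)) = 0.79962 rad → d = 6371·c ≈ 5094.38 km ≈ 2750.75 nmi.

2751 nmi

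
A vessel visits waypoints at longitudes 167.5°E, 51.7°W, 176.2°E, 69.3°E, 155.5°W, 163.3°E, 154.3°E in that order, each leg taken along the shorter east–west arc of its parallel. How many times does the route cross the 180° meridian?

4

Leg 1: +167.5° → -51.7°, shortest Δλ = 140.8° (east) — crosses 180°.
Leg 2: -51.7° → +176.2°, shortest Δλ = -132.1° (west) — crosses 180°.
Leg 3: +176.2° → +69.3°, shortest Δλ = -106.9° (west) — does not cross 180°.
Leg 4: +69.3° → -155.5°, shortest Δλ = 135.2° (east) — crosses 180°.
Leg 5: -155.5° → +163.3°, shortest Δλ = -41.2° (west) — crosses 180°.
Leg 6: +163.3° → +154.3°, shortest Δλ = -9.0° (west) — does not cross 180°.
Total crossings: 4.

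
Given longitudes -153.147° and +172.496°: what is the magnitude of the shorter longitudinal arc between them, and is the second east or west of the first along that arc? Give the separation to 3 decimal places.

Raw difference: 172.496 − -153.147 = 325.643°.
Normalise into (−180°, 180°]: 325.643° − 360° = -34.357°.
Negative ⇒ the second point lies to the west; separation 34.357°.

34.357° west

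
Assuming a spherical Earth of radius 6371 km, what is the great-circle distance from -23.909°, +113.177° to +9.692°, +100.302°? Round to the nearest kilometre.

Δλ = 100.302 − 113.177 = -12.875°.
Δφ = 9.692 − -23.909 = 33.601°.
a = sin²(Δφ/2) + cos φ₁ · cos φ₂ · sin²(Δλ/2) = 0.094872.
c = 2·atan2(√a, √(1−a)) = 0.62621 rad → d = 6371·c ≈ 3989.57 km.

3990 km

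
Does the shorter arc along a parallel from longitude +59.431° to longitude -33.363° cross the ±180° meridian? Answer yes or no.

Signed shortest Δλ = ((-33.363 − 59.431 + 180) mod 360) − 180 = -92.794°.
Going west by 92.794° from +59.431° reaches -33.363° without touching 180°.

No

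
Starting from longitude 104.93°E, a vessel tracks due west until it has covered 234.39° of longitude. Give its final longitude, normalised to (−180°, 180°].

129.46°W

Start at +104.93°; shift −234.39° → -129.46°.
-129.46° already lies in (−180°, 180°].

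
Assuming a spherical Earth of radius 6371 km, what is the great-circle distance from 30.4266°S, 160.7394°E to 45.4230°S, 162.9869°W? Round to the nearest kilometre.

Δλ = -162.9869 − 160.7394 = -323.7263°; wrapped into (−180°, 180°]: 36.2737°.
Δφ = -45.4230 − -30.4266 = -14.9964°.
a = sin²(Δφ/2) + cos φ₁ · cos φ₂ · sin²(Δλ/2) = 0.075673.
c = 2·atan2(√a, √(1−a)) = 0.55736 rad → d = 6371·c ≈ 3550.95 km.

3551 km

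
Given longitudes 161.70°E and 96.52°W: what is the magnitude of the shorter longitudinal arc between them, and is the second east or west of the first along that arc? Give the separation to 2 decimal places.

101.78° east

Raw difference: -96.52 − 161.70 = -258.22°.
Normalise into (−180°, 180°]: -258.22° + 360° = 101.78°.
Positive ⇒ the second point lies to the east; separation 101.78°.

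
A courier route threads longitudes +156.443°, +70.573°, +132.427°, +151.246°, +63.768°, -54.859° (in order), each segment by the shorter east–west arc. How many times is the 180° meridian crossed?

0

Leg 1: +156.443° → +70.573°, shortest Δλ = -85.87° (west) — does not cross 180°.
Leg 2: +70.573° → +132.427°, shortest Δλ = 61.854° (east) — does not cross 180°.
Leg 3: +132.427° → +151.246°, shortest Δλ = 18.819° (east) — does not cross 180°.
Leg 4: +151.246° → +63.768°, shortest Δλ = -87.478° (west) — does not cross 180°.
Leg 5: +63.768° → -54.859°, shortest Δλ = -118.627° (west) — does not cross 180°.
Total crossings: 0.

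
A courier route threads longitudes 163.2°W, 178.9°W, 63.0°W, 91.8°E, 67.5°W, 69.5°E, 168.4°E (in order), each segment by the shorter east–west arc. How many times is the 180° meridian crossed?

0

Leg 1: -163.2° → -178.9°, shortest Δλ = -15.7° (west) — does not cross 180°.
Leg 2: -178.9° → -63.0°, shortest Δλ = 115.9° (east) — does not cross 180°.
Leg 3: -63.0° → +91.8°, shortest Δλ = 154.8° (east) — does not cross 180°.
Leg 4: +91.8° → -67.5°, shortest Δλ = -159.3° (west) — does not cross 180°.
Leg 5: -67.5° → +69.5°, shortest Δλ = 137.0° (east) — does not cross 180°.
Leg 6: +69.5° → +168.4°, shortest Δλ = 98.9° (east) — does not cross 180°.
Total crossings: 0.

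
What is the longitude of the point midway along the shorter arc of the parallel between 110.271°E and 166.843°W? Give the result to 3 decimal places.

151.714°E

Signed shortest Δλ from +110.271° to -166.843° is +82.886°.
Midpoint longitude = +110.271° + (+82.886°)/2 = +110.271° + 41.443° = +151.714°.
(The naïve average (+110.271 + -166.843)/2 = -28.286° is on the wrong side of the globe.)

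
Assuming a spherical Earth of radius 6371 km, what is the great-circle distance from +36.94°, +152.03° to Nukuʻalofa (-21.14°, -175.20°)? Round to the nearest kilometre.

Δλ = -175.20 − 152.03 = -327.23°; wrapped into (−180°, 180°]: 32.77°.
Δφ = -21.14 − 36.94 = -58.08°.
a = sin²(Δφ/2) + cos φ₁ · cos φ₂ · sin²(Δλ/2) = 0.294954.
c = 2·atan2(√a, √(1−a)) = 1.14824 rad → d = 6371·c ≈ 7315.44 km.

7315 km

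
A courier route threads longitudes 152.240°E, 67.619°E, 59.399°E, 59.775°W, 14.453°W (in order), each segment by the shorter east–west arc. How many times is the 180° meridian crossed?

Leg 1: +152.240° → +67.619°, shortest Δλ = -84.621° (west) — does not cross 180°.
Leg 2: +67.619° → +59.399°, shortest Δλ = -8.22° (west) — does not cross 180°.
Leg 3: +59.399° → -59.775°, shortest Δλ = -119.174° (west) — does not cross 180°.
Leg 4: -59.775° → -14.453°, shortest Δλ = 45.322° (east) — does not cross 180°.
Total crossings: 0.

0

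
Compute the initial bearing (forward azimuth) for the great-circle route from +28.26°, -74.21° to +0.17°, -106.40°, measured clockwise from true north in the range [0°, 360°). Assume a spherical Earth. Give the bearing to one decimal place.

Δλ = -106.40 − -74.21 = -32.19°.
θ = atan2( sin Δλ · cos φ₂ , cos φ₁ · sin φ₂ − sin φ₁ · cos φ₂ · cos Δλ )
  = atan2(-0.53273, -0.39808) = -126.769° → normalised to [0°, 360°): 233.231°.

233.2°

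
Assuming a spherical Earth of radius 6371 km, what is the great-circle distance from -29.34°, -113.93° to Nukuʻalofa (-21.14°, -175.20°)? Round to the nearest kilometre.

Δλ = -175.20 − -113.93 = -61.27°.
Δφ = -21.14 − -29.34 = 8.20°.
a = sin²(Δφ/2) + cos φ₁ · cos φ₂ · sin²(Δλ/2) = 0.216230.
c = 2·atan2(√a, √(1−a)) = 0.96728 rad → d = 6371·c ≈ 6162.56 km.

6163 km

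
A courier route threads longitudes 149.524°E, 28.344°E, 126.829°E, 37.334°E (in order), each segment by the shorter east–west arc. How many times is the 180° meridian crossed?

0

Leg 1: +149.524° → +28.344°, shortest Δλ = -121.18° (west) — does not cross 180°.
Leg 2: +28.344° → +126.829°, shortest Δλ = 98.485° (east) — does not cross 180°.
Leg 3: +126.829° → +37.334°, shortest Δλ = -89.495° (west) — does not cross 180°.
Total crossings: 0.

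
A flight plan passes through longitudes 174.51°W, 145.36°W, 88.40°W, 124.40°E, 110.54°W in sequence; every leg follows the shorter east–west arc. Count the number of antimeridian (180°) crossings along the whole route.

2

Leg 1: -174.51° → -145.36°, shortest Δλ = 29.15° (east) — does not cross 180°.
Leg 2: -145.36° → -88.40°, shortest Δλ = 56.96° (east) — does not cross 180°.
Leg 3: -88.40° → +124.40°, shortest Δλ = -147.2° (west) — crosses 180°.
Leg 4: +124.40° → -110.54°, shortest Δλ = 125.06° (east) — crosses 180°.
Total crossings: 2.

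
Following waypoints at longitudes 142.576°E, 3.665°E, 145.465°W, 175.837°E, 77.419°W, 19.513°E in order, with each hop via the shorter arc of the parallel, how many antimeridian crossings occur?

2

Leg 1: +142.576° → +3.665°, shortest Δλ = -138.911° (west) — does not cross 180°.
Leg 2: +3.665° → -145.465°, shortest Δλ = -149.13° (west) — does not cross 180°.
Leg 3: -145.465° → +175.837°, shortest Δλ = -38.698° (west) — crosses 180°.
Leg 4: +175.837° → -77.419°, shortest Δλ = 106.744° (east) — crosses 180°.
Leg 5: -77.419° → +19.513°, shortest Δλ = 96.932° (east) — does not cross 180°.
Total crossings: 2.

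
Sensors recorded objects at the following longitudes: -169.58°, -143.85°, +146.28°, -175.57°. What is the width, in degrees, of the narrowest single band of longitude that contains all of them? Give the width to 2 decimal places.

69.87°

Sort the longitudes: -175.57°, -169.58°, -143.85°, +146.28°.
Eastward gaps between consecutive values (wrapping around): 5.99°, 25.73°, 290.13°, 38.15°.
Largest gap = 290.13° ⇒ minimal covering band is its complement: 360° − 290.13° = 69.87°.
Band runs from +146.28° eastward to -143.85°, crossing the antimeridian.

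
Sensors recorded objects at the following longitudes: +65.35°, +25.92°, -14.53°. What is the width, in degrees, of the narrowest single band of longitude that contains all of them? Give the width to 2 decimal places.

79.88°

Sort the longitudes: -14.53°, +25.92°, +65.35°.
Eastward gaps between consecutive values (wrapping around): 40.45°, 39.43°, 280.12°.
Largest gap = 280.12° ⇒ minimal covering band is its complement: 360° − 280.12° = 79.88°.
Band runs from -14.53° eastward to +65.35°.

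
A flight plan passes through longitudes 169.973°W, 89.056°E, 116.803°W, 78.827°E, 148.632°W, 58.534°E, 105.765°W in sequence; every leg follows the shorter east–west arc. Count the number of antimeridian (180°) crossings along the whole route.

5

Leg 1: -169.973° → +89.056°, shortest Δλ = -100.971° (west) — crosses 180°.
Leg 2: +89.056° → -116.803°, shortest Δλ = 154.141° (east) — crosses 180°.
Leg 3: -116.803° → +78.827°, shortest Δλ = -164.37° (west) — crosses 180°.
Leg 4: +78.827° → -148.632°, shortest Δλ = 132.541° (east) — crosses 180°.
Leg 5: -148.632° → +58.534°, shortest Δλ = -152.834° (west) — crosses 180°.
Leg 6: +58.534° → -105.765°, shortest Δλ = -164.299° (west) — does not cross 180°.
Total crossings: 5.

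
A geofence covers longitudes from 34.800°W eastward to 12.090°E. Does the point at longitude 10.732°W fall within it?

Band width going east from -34.800° to +12.090°: ((12.090 − -34.800) mod 360) = 46.890°.
Offset of -10.732° east of the west edge: ((-10.732 − -34.800) mod 360) = 24.068°.
24.068° ≤ 46.890° ⇒ inside.

Yes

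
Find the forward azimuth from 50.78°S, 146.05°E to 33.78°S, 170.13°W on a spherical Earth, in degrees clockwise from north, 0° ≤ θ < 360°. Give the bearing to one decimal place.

78.9°

Δλ = -170.13 − 146.05 = -316.18°; wrapped into (−180°, 180°]: 43.82°.
θ = atan2( sin Δλ · cos φ₂ , cos φ₁ · sin φ₂ − sin φ₁ · cos φ₂ · cos Δλ )
  = atan2(0.57550, 0.11305) = 78.887° → normalised to [0°, 360°): 78.887°.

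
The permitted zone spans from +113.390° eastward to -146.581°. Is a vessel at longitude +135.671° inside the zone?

Yes

Band width going east from +113.390° to -146.581°: ((-146.581 − 113.390) mod 360) = 100.029°.
Offset of +135.671° east of the west edge: ((135.671 − 113.390) mod 360) = 22.281°.
22.281° ≤ 100.029° ⇒ inside.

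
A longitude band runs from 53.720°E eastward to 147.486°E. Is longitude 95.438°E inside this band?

Band width going east from +53.720° to +147.486°: ((147.486 − 53.720) mod 360) = 93.766°.
Offset of +95.438° east of the west edge: ((95.438 − 53.720) mod 360) = 41.718°.
41.718° ≤ 93.766° ⇒ inside.

Yes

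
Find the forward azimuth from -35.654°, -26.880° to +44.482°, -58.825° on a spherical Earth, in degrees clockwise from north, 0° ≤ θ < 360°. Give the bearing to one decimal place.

Δλ = -58.825 − -26.880 = -31.945°.
θ = atan2( sin Δλ · cos φ₂ , cos φ₁ · sin φ₂ − sin φ₁ · cos φ₂ · cos Δλ )
  = atan2(-0.37750, 0.92224) = -22.261° → normalised to [0°, 360°): 337.739°.

337.7°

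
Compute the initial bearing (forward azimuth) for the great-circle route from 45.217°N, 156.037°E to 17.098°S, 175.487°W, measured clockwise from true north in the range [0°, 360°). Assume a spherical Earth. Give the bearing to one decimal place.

Δλ = -175.487 − 156.037 = -331.524°; wrapped into (−180°, 180°]: 28.476°.
θ = atan2( sin Δλ · cos φ₂ , cos φ₁ · sin φ₂ − sin φ₁ · cos φ₂ · cos Δλ )
  = atan2(0.45572, -0.80344) = 150.438° → normalised to [0°, 360°): 150.438°.

150.4°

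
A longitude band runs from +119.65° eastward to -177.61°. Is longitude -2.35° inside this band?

Band width going east from +119.65° to -177.61°: ((-177.61 − 119.65) mod 360) = 62.74°.
Offset of -2.35° east of the west edge: ((-2.35 − 119.65) mod 360) = 238.00°.
238.00° > 62.74° ⇒ outside.

No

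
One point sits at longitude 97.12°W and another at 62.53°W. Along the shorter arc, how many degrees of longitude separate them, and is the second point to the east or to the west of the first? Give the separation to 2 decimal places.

34.59° east

Raw difference: -62.53 − -97.12 = 34.59°.
Normalise into (−180°, 180°]: 34.59° stays 34.59°.
Positive ⇒ the second point lies to the east; separation 34.59°.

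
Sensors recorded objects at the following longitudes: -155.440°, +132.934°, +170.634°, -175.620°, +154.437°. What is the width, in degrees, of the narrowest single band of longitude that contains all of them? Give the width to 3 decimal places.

71.626°

Sort the longitudes: -175.620°, -155.440°, +132.934°, +154.437°, +170.634°.
Eastward gaps between consecutive values (wrapping around): 20.180°, 288.374°, 21.503°, 16.197°, 13.746°.
Largest gap = 288.374° ⇒ minimal covering band is its complement: 360° − 288.374° = 71.626°.
Band runs from +132.934° eastward to -155.440°, crossing the antimeridian.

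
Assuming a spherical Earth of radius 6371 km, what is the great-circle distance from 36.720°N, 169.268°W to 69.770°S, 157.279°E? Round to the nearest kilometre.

Δλ = 157.279 − -169.268 = 326.547°; wrapped into (−180°, 180°]: -33.453°.
Δφ = -69.770 − 36.720 = -106.490°.
a = sin²(Δφ/2) + cos φ₁ · cos φ₂ · sin²(Δλ/2) = 0.664883.
c = 2·atan2(√a, √(1−a)) = 1.90685 rad → d = 6371·c ≈ 12148.55 km.

12149 km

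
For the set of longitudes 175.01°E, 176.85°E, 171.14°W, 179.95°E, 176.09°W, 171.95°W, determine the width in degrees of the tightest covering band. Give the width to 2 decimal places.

Sort the longitudes: -176.09°, -171.95°, -171.14°, +175.01°, +176.85°, +179.95°.
Eastward gaps between consecutive values (wrapping around): 4.14°, 0.81°, 346.15°, 1.84°, 3.10°, 3.96°.
Largest gap = 346.15° ⇒ minimal covering band is its complement: 360° − 346.15° = 13.85°.
Band runs from +175.01° eastward to -171.14°, crossing the antimeridian.

13.85°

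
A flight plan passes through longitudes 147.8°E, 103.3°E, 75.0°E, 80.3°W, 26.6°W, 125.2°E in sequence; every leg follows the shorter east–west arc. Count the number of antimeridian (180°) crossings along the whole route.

0

Leg 1: +147.8° → +103.3°, shortest Δλ = -44.5° (west) — does not cross 180°.
Leg 2: +103.3° → +75.0°, shortest Δλ = -28.3° (west) — does not cross 180°.
Leg 3: +75.0° → -80.3°, shortest Δλ = -155.3° (west) — does not cross 180°.
Leg 4: -80.3° → -26.6°, shortest Δλ = 53.7° (east) — does not cross 180°.
Leg 5: -26.6° → +125.2°, shortest Δλ = 151.8° (east) — does not cross 180°.
Total crossings: 0.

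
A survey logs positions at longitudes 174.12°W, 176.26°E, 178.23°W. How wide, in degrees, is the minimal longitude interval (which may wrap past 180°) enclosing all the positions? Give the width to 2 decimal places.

9.62°

Sort the longitudes: -178.23°, -174.12°, +176.26°.
Eastward gaps between consecutive values (wrapping around): 4.11°, 350.38°, 5.51°.
Largest gap = 350.38° ⇒ minimal covering band is its complement: 360° − 350.38° = 9.62°.
Band runs from +176.26° eastward to -174.12°, crossing the antimeridian.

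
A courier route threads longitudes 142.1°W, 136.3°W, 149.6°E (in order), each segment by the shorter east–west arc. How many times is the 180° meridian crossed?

Leg 1: -142.1° → -136.3°, shortest Δλ = 5.8° (east) — does not cross 180°.
Leg 2: -136.3° → +149.6°, shortest Δλ = -74.1° (west) — crosses 180°.
Total crossings: 1.

1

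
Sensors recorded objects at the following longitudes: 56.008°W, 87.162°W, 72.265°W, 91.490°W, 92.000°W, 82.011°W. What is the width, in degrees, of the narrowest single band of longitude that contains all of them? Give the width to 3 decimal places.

Sort the longitudes: -92.000°, -91.490°, -87.162°, -82.011°, -72.265°, -56.008°.
Eastward gaps between consecutive values (wrapping around): 0.510°, 4.328°, 5.151°, 9.746°, 16.257°, 324.008°.
Largest gap = 324.008° ⇒ minimal covering band is its complement: 360° − 324.008° = 35.992°.
Band runs from -92.000° eastward to -56.008°.

35.992°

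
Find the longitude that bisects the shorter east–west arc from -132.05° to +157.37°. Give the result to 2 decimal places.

Signed shortest Δλ from -132.05° to +157.37° is -70.58°.
Midpoint longitude = -132.05° + (-70.58°)/2 = -132.05° − 35.29° = -167.34°.
(The naïve average (-132.05 + +157.37)/2 = 12.66° is on the wrong side of the globe.)

-167.34°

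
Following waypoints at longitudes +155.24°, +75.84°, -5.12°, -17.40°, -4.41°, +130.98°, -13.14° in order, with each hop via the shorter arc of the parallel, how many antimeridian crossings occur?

0

Leg 1: +155.24° → +75.84°, shortest Δλ = -79.4° (west) — does not cross 180°.
Leg 2: +75.84° → -5.12°, shortest Δλ = -80.96° (west) — does not cross 180°.
Leg 3: -5.12° → -17.40°, shortest Δλ = -12.28° (west) — does not cross 180°.
Leg 4: -17.40° → -4.41°, shortest Δλ = 12.99° (east) — does not cross 180°.
Leg 5: -4.41° → +130.98°, shortest Δλ = 135.39° (east) — does not cross 180°.
Leg 6: +130.98° → -13.14°, shortest Δλ = -144.12° (west) — does not cross 180°.
Total crossings: 0.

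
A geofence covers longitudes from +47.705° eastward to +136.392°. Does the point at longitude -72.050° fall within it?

Band width going east from +47.705° to +136.392°: ((136.392 − 47.705) mod 360) = 88.687°.
Offset of -72.050° east of the west edge: ((-72.050 − 47.705) mod 360) = 240.245°.
240.245° > 88.687° ⇒ outside.

No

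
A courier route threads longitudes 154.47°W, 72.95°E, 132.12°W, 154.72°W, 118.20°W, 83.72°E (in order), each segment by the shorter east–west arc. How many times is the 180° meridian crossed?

Leg 1: -154.47° → +72.95°, shortest Δλ = -132.58° (west) — crosses 180°.
Leg 2: +72.95° → -132.12°, shortest Δλ = 154.93° (east) — crosses 180°.
Leg 3: -132.12° → -154.72°, shortest Δλ = -22.6° (west) — does not cross 180°.
Leg 4: -154.72° → -118.20°, shortest Δλ = 36.52° (east) — does not cross 180°.
Leg 5: -118.20° → +83.72°, shortest Δλ = -158.08° (west) — crosses 180°.
Total crossings: 3.

3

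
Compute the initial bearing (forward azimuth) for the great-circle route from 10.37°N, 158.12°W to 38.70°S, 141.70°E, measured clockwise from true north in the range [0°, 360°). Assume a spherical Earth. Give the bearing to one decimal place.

Δλ = 141.70 − -158.12 = 299.82°; wrapped into (−180°, 180°]: -60.18°.
θ = atan2( sin Δλ · cos φ₂ , cos φ₁ · sin φ₂ − sin φ₁ · cos φ₂ · cos Δλ )
  = atan2(-0.67710, -0.68489) = -135.328° → normalised to [0°, 360°): 224.672°.

224.7°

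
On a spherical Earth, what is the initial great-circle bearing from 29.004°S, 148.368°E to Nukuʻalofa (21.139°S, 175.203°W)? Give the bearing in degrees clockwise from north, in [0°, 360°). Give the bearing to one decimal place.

Δλ = -175.203 − 148.368 = -323.571°; wrapped into (−180°, 180°]: 36.429°.
θ = atan2( sin Δλ · cos φ₂ , cos φ₁ · sin φ₂ − sin φ₁ · cos φ₂ · cos Δλ )
  = atan2(0.55387, 0.04847) = 84.999° → normalised to [0°, 360°): 84.999°.

85.0°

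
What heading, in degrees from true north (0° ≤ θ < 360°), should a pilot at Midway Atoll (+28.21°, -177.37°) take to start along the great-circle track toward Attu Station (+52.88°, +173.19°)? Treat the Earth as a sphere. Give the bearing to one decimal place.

Δλ = 173.19 − -177.37 = 350.56°; wrapped into (−180°, 180°]: -9.44°.
θ = atan2( sin Δλ · cos φ₂ , cos φ₁ · sin φ₂ − sin φ₁ · cos φ₂ · cos Δλ )
  = atan2(-0.09898, 0.42125) = -13.223° → normalised to [0°, 360°): 346.777°.

346.8°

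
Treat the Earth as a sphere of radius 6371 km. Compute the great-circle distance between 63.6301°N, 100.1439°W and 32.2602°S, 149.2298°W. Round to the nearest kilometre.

Δλ = -149.2298 − -100.1439 = -49.0859°.
Δφ = -32.2602 − 63.6301 = -95.8903°.
a = sin²(Δφ/2) + cos φ₁ · cos φ₂ · sin²(Δλ/2) = 0.616117.
c = 2·atan2(√a, √(1−a)) = 1.80517 rad → d = 6371·c ≈ 11500.74 km.

11501 km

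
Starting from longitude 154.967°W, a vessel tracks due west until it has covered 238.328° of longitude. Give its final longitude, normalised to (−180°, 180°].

Start at -154.967°; shift −238.328° → -393.295°.
-393.295° lies outside (−180°, 180°]; add 360° → -33.295°.

33.295°W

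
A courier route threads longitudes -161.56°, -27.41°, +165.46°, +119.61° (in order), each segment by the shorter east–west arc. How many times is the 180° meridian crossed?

Leg 1: -161.56° → -27.41°, shortest Δλ = 134.15° (east) — does not cross 180°.
Leg 2: -27.41° → +165.46°, shortest Δλ = -167.13° (west) — crosses 180°.
Leg 3: +165.46° → +119.61°, shortest Δλ = -45.85° (west) — does not cross 180°.
Total crossings: 1.

1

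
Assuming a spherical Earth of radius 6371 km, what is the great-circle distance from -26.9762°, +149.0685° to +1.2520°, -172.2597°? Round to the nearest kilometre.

Δλ = -172.2597 − 149.0685 = -321.3282°; wrapped into (−180°, 180°]: 38.6718°.
Δφ = 1.2520 − -26.9762 = 28.2282°.
a = sin²(Δφ/2) + cos φ₁ · cos φ₂ · sin²(Δλ/2) = 0.157144.
c = 2·atan2(√a, √(1−a)) = 0.81521 rad → d = 6371·c ≈ 5193.73 km.

5194 km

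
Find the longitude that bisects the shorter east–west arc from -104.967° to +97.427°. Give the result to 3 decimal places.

+176.230°

Signed shortest Δλ from -104.967° to +97.427° is -157.606°.
Midpoint longitude = -104.967° + (-157.606°)/2 = -104.967° − 78.803° = -183.770°.
Normalise into (−180°, 180°]: +176.230°.
(The naïve average (-104.967 + +97.427)/2 = -3.77° is on the wrong side of the globe.)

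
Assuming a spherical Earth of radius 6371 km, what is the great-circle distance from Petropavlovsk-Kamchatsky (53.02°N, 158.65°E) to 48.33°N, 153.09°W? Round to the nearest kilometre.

Δλ = -153.09 − 158.65 = -311.74°; wrapped into (−180°, 180°]: 48.26°.
Δφ = 48.33 − 53.02 = -4.69°.
a = sin²(Δφ/2) + cos φ₁ · cos φ₂ · sin²(Δλ/2) = 0.068511.
c = 2·atan2(√a, √(1−a)) = 0.52966 rad → d = 6371·c ≈ 3374.48 km.

3374 km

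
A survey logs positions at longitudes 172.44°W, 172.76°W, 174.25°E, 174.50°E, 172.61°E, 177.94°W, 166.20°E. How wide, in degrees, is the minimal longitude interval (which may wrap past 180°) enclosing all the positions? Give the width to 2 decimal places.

Sort the longitudes: -177.94°, -172.76°, -172.44°, +166.20°, +172.61°, +174.25°, +174.50°.
Eastward gaps between consecutive values (wrapping around): 5.18°, 0.32°, 338.64°, 6.41°, 1.64°, 0.25°, 7.56°.
Largest gap = 338.64° ⇒ minimal covering band is its complement: 360° − 338.64° = 21.36°.
Band runs from +166.20° eastward to -172.44°, crossing the antimeridian.

21.36°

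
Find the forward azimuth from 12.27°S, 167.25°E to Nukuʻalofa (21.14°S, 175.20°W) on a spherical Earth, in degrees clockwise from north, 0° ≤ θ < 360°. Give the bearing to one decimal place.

Δλ = -175.20 − 167.25 = -342.45°; wrapped into (−180°, 180°]: 17.55°.
θ = atan2( sin Δλ · cos φ₂ , cos φ₁ · sin φ₂ − sin φ₁ · cos φ₂ · cos Δλ )
  = atan2(0.28125, -0.16342) = 120.159° → normalised to [0°, 360°): 120.159°.

120.2°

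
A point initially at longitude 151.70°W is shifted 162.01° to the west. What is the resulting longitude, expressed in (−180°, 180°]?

Start at -151.70°; shift −162.01° → -313.71°.
-313.71° lies outside (−180°, 180°]; add 360° → +46.29°.

46.29°E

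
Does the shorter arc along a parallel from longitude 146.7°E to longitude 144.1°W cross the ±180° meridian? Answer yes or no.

Yes

Naïve |-144.1 − 146.7| = 290.8° > 180°, so the shorter arc goes the other way round — across 180°.
Signed shortest Δλ = ((-144.1 − 146.7 + 180) mod 360) − 180 = 69.2°.
Going east by 69.2° from +146.7° passes through 180° before reaching -144.1°.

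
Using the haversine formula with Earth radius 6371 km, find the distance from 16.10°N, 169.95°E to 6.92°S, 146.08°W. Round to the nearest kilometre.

Δλ = -146.08 − 169.95 = -316.03°; wrapped into (−180°, 180°]: 43.97°.
Δφ = -6.92 − 16.10 = -23.02°.
a = sin²(Δφ/2) + cos φ₁ · cos φ₂ · sin²(Δλ/2) = 0.173486.
c = 2·atan2(√a, √(1−a)) = 0.85922 rad → d = 6371·c ≈ 5474.10 km.

5474 km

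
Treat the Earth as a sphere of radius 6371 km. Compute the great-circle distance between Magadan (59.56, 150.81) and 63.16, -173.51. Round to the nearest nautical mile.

Δλ = -173.51 − 150.81 = -324.32°; wrapped into (−180°, 180°]: 35.68°.
Δφ = 63.16 − 59.56 = 3.60°.
a = sin²(Δφ/2) + cos φ₁ · cos φ₂ · sin²(Δλ/2) = 0.022456.
c = 2·atan2(√a, √(1−a)) = 0.30084 rad → d = 6371·c ≈ 1916.65 km ≈ 1034.91 nmi.

1035 nmi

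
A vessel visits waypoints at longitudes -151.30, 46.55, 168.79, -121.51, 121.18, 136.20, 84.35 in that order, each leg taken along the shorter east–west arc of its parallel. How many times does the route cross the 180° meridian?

3

Leg 1: -151.30° → +46.55°, shortest Δλ = -162.15° (west) — crosses 180°.
Leg 2: +46.55° → +168.79°, shortest Δλ = 122.24° (east) — does not cross 180°.
Leg 3: +168.79° → -121.51°, shortest Δλ = 69.7° (east) — crosses 180°.
Leg 4: -121.51° → +121.18°, shortest Δλ = -117.31° (west) — crosses 180°.
Leg 5: +121.18° → +136.20°, shortest Δλ = 15.02° (east) — does not cross 180°.
Leg 6: +136.20° → +84.35°, shortest Δλ = -51.85° (west) — does not cross 180°.
Total crossings: 3.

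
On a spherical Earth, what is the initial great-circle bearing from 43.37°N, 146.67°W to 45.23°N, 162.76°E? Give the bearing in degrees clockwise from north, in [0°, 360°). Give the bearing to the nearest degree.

291°

Δλ = 162.76 − -146.67 = 309.43°; wrapped into (−180°, 180°]: -50.57°.
θ = atan2( sin Δλ · cos φ₂ , cos φ₁ · sin φ₂ − sin φ₁ · cos φ₂ · cos Δλ )
  = atan2(-0.54397, 0.20891) = -68.991° → normalised to [0°, 360°): 291.009°.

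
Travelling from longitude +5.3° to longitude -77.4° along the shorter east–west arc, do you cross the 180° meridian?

Signed shortest Δλ = ((-77.4 − 5.3 + 180) mod 360) − 180 = -82.7°.
Going west by 82.7° from +5.3° reaches -77.4° without touching 180°.

No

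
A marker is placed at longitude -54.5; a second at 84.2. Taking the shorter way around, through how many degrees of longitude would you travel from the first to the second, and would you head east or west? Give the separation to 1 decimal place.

138.7° east

Raw difference: 84.2 − -54.5 = 138.7°.
Normalise into (−180°, 180°]: 138.7° stays 138.7°.
Positive ⇒ the second point lies to the east; separation 138.7°.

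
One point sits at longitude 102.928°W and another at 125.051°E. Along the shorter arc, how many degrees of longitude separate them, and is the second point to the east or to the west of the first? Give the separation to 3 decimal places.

Raw difference: 125.051 − -102.928 = 227.979°.
Normalise into (−180°, 180°]: 227.979° − 360° = -132.021°.
Negative ⇒ the second point lies to the west; separation 132.021°.

132.021° west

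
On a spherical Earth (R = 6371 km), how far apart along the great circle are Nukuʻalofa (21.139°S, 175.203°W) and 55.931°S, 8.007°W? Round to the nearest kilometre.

11360 km

Δλ = -8.007 − -175.203 = 167.196°.
Δφ = -55.931 − -21.139 = -34.792°.
a = sin²(Δφ/2) + cos φ₁ · cos φ₂ · sin²(Δλ/2) = 0.605384.
c = 2·atan2(√a, √(1−a)) = 1.78316 rad → d = 6371·c ≈ 11360.49 km.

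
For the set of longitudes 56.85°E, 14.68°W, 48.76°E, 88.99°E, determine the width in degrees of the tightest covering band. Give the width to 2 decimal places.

103.67°

Sort the longitudes: -14.68°, +48.76°, +56.85°, +88.99°.
Eastward gaps between consecutive values (wrapping around): 63.44°, 8.09°, 32.14°, 256.33°.
Largest gap = 256.33° ⇒ minimal covering band is its complement: 360° − 256.33° = 103.67°.
Band runs from -14.68° eastward to +88.99°.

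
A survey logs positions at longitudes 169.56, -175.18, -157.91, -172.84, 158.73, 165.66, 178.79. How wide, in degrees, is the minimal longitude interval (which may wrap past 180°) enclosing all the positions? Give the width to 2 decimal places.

43.36°

Sort the longitudes: -175.18°, -172.84°, -157.91°, +158.73°, +165.66°, +169.56°, +178.79°.
Eastward gaps between consecutive values (wrapping around): 2.34°, 14.93°, 316.64°, 6.93°, 3.90°, 9.23°, 6.03°.
Largest gap = 316.64° ⇒ minimal covering band is its complement: 360° − 316.64° = 43.36°.
Band runs from +158.73° eastward to -157.91°, crossing the antimeridian.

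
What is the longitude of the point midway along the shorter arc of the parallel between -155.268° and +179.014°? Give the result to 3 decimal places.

-168.127°

Signed shortest Δλ from -155.268° to +179.014° is -25.718°.
Midpoint longitude = -155.268° + (-25.718°)/2 = -155.268° − 12.859° = -168.127°.
(The naïve average (-155.268 + +179.014)/2 = 11.873° is on the wrong side of the globe.)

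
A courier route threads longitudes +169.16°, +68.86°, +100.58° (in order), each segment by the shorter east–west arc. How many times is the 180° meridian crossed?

0

Leg 1: +169.16° → +68.86°, shortest Δλ = -100.3° (west) — does not cross 180°.
Leg 2: +68.86° → +100.58°, shortest Δλ = 31.72° (east) — does not cross 180°.
Total crossings: 0.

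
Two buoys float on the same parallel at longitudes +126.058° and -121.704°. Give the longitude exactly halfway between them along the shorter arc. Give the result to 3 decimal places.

-177.823°

Signed shortest Δλ from +126.058° to -121.704° is +112.238°.
Midpoint longitude = +126.058° + (+112.238°)/2 = +126.058° + 56.119° = +182.177°.
Normalise into (−180°, 180°]: -177.823°.
(The naïve average (+126.058 + -121.704)/2 = 2.177° is on the wrong side of the globe.)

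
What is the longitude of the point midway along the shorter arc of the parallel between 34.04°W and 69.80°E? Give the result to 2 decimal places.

17.88°E

Signed shortest Δλ from -34.04° to +69.80° is +103.84°.
Midpoint longitude = -34.04° + (+103.84°)/2 = -34.04° + 51.92° = +17.88°.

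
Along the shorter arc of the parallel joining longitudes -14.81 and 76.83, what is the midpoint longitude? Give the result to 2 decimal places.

Signed shortest Δλ from -14.81° to +76.83° is +91.64°.
Midpoint longitude = -14.81° + (+91.64°)/2 = -14.81° + 45.82° = +31.01°.

+31.01°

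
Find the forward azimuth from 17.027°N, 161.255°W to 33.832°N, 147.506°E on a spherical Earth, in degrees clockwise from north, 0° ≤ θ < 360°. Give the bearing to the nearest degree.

Δλ = 147.506 − -161.255 = 308.761°; wrapped into (−180°, 180°]: -51.239°.
θ = atan2( sin Δλ · cos φ₂ , cos φ₁ · sin φ₂ − sin φ₁ · cos φ₂ · cos Δλ )
  = atan2(-0.64773, 0.38007) = -59.597° → normalised to [0°, 360°): 300.403°.

300°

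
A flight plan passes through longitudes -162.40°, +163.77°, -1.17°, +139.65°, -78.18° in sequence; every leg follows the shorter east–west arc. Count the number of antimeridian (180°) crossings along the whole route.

2

Leg 1: -162.40° → +163.77°, shortest Δλ = -33.83° (west) — crosses 180°.
Leg 2: +163.77° → -1.17°, shortest Δλ = -164.94° (west) — does not cross 180°.
Leg 3: -1.17° → +139.65°, shortest Δλ = 140.82° (east) — does not cross 180°.
Leg 4: +139.65° → -78.18°, shortest Δλ = 142.17° (east) — crosses 180°.
Total crossings: 2.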